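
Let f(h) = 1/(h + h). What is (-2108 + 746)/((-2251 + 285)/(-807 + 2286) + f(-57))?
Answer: 25515708/25067 ≈ 1017.9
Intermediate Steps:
f(h) = 1/(2*h)
(-2108 + 746)/((-2251 + 285)/(-807 + 2286) + f(-57)) = (-2108 + 746)/((-2251 + 285)/(-807 + 2286) + (1/2)/(-57)) = -1362/(-1966/1479 + (1/2)*(-1/57)) = -1362/(-1966*1/1479 - 1/114) = -1362/(-1966/1479 - 1/114) = -1362/(-25067/18734) = -1362*(-18734/25067) = 25515708/25067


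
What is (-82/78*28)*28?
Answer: -32144/39 ≈ -824.21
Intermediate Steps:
(-82/78*28)*28 = (-82*1/78*28)*28 = -41/39*28*28 = -1148/39*28 = -32144/39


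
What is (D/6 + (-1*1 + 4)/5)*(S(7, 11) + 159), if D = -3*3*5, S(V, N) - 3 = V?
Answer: -11661/10 ≈ -1166.1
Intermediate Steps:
S(V, N) = 3 + V
D = -45 (D = -9*5 = -45)
(D/6 + (-1*1 + 4)/5)*(S(7, 11) + 159) = (-45/6 + (-1*1 + 4)/5)*((3 + 7) + 159) = (-45*1/6 + (-1 + 4)*(1/5))*(10 + 159) = (-15/2 + 3*(1/5))*169 = (-15/2 + 3/5)*169 = -69/10*169 = -11661/10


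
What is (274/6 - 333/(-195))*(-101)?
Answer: -933038/195 ≈ -4784.8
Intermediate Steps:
(274/6 - 333/(-195))*(-101) = (274*(1/6) - 333*(-1/195))*(-101) = (137/3 + 111/65)*(-101) = (9238/195)*(-101) = -933038/195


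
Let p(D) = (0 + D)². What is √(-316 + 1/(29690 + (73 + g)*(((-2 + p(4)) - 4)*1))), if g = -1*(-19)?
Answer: 3*I*√32898128110/30610 ≈ 17.776*I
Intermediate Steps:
p(D) = D²
g = 19
√(-316 + 1/(29690 + (73 + g)*(((-2 + p(4)) - 4)*1))) = √(-316 + 1/(29690 + (73 + 19)*(((-2 + 4²) - 4)*1))) = √(-316 + 1/(29690 + 92*(((-2 + 16) - 4)*1))) = √(-316 + 1/(29690 + 92*((14 - 4)*1))) = √(-316 + 1/(29690 + 92*(10*1))) = √(-316 + 1/(29690 + 92*10)) = √(-316 + 1/(29690 + 920)) = √(-316 + 1/30610) = √(-9672759/30610) = 3*I*√32898128110/30610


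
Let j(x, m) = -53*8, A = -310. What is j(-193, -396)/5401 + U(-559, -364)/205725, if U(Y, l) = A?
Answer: -17780342/222224145 ≈ -0.080011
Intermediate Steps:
j(x, m) = -424
U(Y, l) = -310
j(-193, -396)/5401 + U(-559, -364)/205725 = -424/5401 - 310/205725 = -424*1/5401 - 310*1/205725 = -424/5401 - 62/41145 = -17780342/222224145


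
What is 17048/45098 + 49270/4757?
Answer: 1151537898/107265593 ≈ 10.735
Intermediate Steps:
17048/45098 + 49270/4757 = 17048*(1/45098) + 49270*(1/4757) = 8524/22549 + 49270/4757 = 1151537898/107265593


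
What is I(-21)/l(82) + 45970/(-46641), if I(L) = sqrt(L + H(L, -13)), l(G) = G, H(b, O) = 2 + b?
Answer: -45970/46641 + I*sqrt(10)/41 ≈ -0.98561 + 0.077129*I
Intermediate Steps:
I(L) = sqrt(2 + 2*L) (I(L) = sqrt(L + (2 + L)) = sqrt(2 + 2*L))
I(-21)/l(82) + 45970/(-46641) = sqrt(2 + 2*(-21))/82 + 45970/(-46641) = sqrt(2 - 42)*(1/82) + 45970*(-1/46641) = sqrt(-40)*(1/82) - 45970/46641 = (2*I*sqrt(10))*(1/82) - 45970/46641 = I*sqrt(10)/41 - 45970/46641 = -45970/46641 + I*sqrt(10)/41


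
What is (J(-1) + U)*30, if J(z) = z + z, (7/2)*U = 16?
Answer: 540/7 ≈ 77.143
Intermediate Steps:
U = 32/7 (U = (2/7)*16 = 32/7 ≈ 4.5714)
J(z) = 2*z
(J(-1) + U)*30 = (2*(-1) + 32/7)*30 = (-2 + 32/7)*30 = (18/7)*30 = 540/7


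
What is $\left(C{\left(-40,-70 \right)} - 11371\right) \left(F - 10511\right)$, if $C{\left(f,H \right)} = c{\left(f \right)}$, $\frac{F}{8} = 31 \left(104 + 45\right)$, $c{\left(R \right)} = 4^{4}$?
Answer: $-293891715$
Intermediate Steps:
$c{\left(R \right)} = 256$
$F = 36952$ ($F = 8 \cdot 31 \left(104 + 45\right) = 8 \cdot 31 \cdot 149 = 8 \cdot 4619 = 36952$)
$C{\left(f,H \right)} = 256$
$\left(C{\left(-40,-70 \right)} - 11371\right) \left(F - 10511\right) = \left(256 - 11371\right) \left(36952 - 10511\right) = \left(-11115\right) 26441 = -293891715$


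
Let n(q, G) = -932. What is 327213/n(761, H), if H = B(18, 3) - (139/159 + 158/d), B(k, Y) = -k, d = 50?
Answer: -327213/932 ≈ -351.09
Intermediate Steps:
H = -87586/3975 (H = -1*18 - (139/159 + 158/50) = -18 - (139*(1/159) + 158*(1/50)) = -18 - (139/159 + 79/25) = -18 - 1*16036/3975 = -18 - 16036/3975 = -87586/3975 ≈ -22.034)
327213/n(761, H) = 327213/(-932) = 327213*(-1/932) = -327213/932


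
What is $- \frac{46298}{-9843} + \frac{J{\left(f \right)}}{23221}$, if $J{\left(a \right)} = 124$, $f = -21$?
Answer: $\frac{1076306390}{228564303} \approx 4.709$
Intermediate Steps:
$- \frac{46298}{-9843} + \frac{J{\left(f \right)}}{23221} = - \frac{46298}{-9843} + \frac{124}{23221} = \left(-46298\right) \left(- \frac{1}{9843}\right) + 124 \cdot \frac{1}{23221} = \frac{46298}{9843} + \frac{124}{23221} = \frac{1076306390}{228564303}$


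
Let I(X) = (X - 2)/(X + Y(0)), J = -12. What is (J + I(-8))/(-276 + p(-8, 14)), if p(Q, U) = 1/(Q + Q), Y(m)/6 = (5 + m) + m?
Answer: 2192/48587 ≈ 0.045115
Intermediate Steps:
Y(m) = 30 + 12*m (Y(m) = 6*((5 + m) + m) = 6*(5 + 2*m) = 30 + 12*m)
p(Q, U) = 1/(2*Q)
I(X) = (-2 + X)/(30 + X) (I(X) = (X - 2)/(X + (30 + 12*0)) = (-2 + X)/(X + (30 + 0)) = (-2 + X)/(X + 30) = (-2 + X)/(30 + X))
(J + I(-8))/(-276 + p(-8, 14)) = (-12 + (-2 - 8)/(30 - 8))/(-276 + (½)/(-8)) = (-12 - 10/22)/(-276 + (½)*(-⅛)) = (-12 + (1/22)*(-10))/(-276 - 1/16) = (-12 - 5/11)/(-4417/16) = -137/11*(-16/4417) = 2192/48587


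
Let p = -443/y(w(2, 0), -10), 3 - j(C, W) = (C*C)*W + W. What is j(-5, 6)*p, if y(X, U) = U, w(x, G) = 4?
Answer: -67779/10 ≈ -6777.9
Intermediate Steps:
j(C, W) = 3 - W - W*C² (j(C, W) = 3 - ((C*C)*W + W) = 3 - (C²*W + W) = 3 - (W*C² + W) = 3 - (W + W*C²) = 3 + (-W - W*C²) = 3 - W - W*C²)
p = 443/10 (p = -443/(-10) = -443*(-⅒) = 443/10 ≈ 44.300)
j(-5, 6)*p = (3 - 1*6 - 1*6*(-5)²)*(443/10) = (3 - 6 - 1*6*25)*(443/10) = (3 - 6 - 150)*(443/10) = -153*443/10 = -67779/10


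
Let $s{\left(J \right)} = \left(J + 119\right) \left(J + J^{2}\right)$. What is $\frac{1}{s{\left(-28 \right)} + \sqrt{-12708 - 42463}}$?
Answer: $\frac{68796}{4732944787} - \frac{i \sqrt{55171}}{4732944787} \approx 1.4536 \cdot 10^{-5} - 4.9628 \cdot 10^{-8} i$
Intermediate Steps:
$s{\left(J \right)} = \left(119 + J\right) \left(J + J^{2}\right)$
$\frac{1}{s{\left(-28 \right)} + \sqrt{-12708 - 42463}} = \frac{1}{- 28 \left(119 + \left(-28\right)^{2} + 120 \left(-28\right)\right) + \sqrt{-12708 - 42463}} = \frac{1}{- 28 \left(119 + 784 - 3360\right) + \sqrt{-55171}} = \frac{1}{\left(-28\right) \left(-2457\right) + i \sqrt{55171}} = \frac{1}{68796 + i \sqrt{55171}}$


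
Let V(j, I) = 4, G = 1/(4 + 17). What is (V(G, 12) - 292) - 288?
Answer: -576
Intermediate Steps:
G = 1/21 ≈ 0.047619
(V(G, 12) - 292) - 288 = (4 - 292) - 288 = -288 - 288 = -576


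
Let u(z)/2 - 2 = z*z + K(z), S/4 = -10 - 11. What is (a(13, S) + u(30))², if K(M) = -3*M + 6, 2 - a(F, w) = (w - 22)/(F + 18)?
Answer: 2589181456/961 ≈ 2.6943e+6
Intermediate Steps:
S = -84 (S = 4*(-10 - 11) = 4*(-21) = -84)
a(F, w) = 2 - (-22 + w)/(18 + F) (a(F, w) = 2 - (w - 22)/(F + 18) = 2 - (-22 + w)/(18 + F))
K(M) = 6 - 3*M
u(z) = 16 - 6*z + 2*z² (u(z) = 4 + 2*(z*z + (6 - 3*z)) = 4 + 2*(z² + (6 - 3*z)) = 4 + 2*(6 + z² - 3*z) = 4 + (12 - 6*z + 2*z²) = 16 - 6*z + 2*z²)
(a(13, S) + u(30))² = ((58 - 1*(-84) + 2*13)/(18 + 13) + (16 - 6*30 + 2*30²))² = ((58 + 84 + 26)/31 + (16 - 180 + 2*900))² = ((1/31)*168 + (16 - 180 + 1800))² = (168/31 + 1636)² = (50884/31)² = 2589181456/961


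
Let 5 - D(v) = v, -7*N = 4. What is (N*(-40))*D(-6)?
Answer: 1760/7 ≈ 251.43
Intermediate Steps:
N = -4/7 (N = -1/7*4 = -4/7 ≈ -0.57143)
D(v) = 5 - v
(N*(-40))*D(-6) = (-4/7*(-40))*(5 - 1*(-6)) = 160*(5 + 6)/7 = (160/7)*11 = 1760/7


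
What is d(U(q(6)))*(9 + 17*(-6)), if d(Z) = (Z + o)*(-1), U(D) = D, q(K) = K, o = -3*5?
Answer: -837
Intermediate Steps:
o = -15
d(Z) = 15 - Z (d(Z) = (Z - 15)*(-1) = (-15 + Z)*(-1) = 15 - Z)
d(U(q(6)))*(9 + 17*(-6)) = (15 - 1*6)*(9 + 17*(-6)) = (15 - 6)*(9 - 102) = 9*(-93) = -837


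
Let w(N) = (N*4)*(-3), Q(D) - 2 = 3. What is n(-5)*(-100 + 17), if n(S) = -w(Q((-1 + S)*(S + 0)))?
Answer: -4980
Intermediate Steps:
Q(D) = 5 (Q(D) = 2 + 3 = 5)
w(N) = -12*N (w(N) = (4*N)*(-3) = -12*N)
n(S) = 60 (n(S) = -(-12)*5 = -1*(-60) = 60)
n(-5)*(-100 + 17) = 60*(-100 + 17) = 60*(-83) = -4980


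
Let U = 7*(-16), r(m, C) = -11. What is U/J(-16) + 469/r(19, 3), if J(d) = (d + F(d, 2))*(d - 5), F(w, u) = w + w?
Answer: -4232/99 ≈ -42.747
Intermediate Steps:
F(w, u) = 2*w
U = -112
J(d) = 3*d*(-5 + d) (J(d) = (d + 2*d)*(d - 5) = (3*d)*(-5 + d) = 3*d*(-5 + d))
U/J(-16) + 469/r(19, 3) = -112*(-1/(48*(-5 - 16))) + 469/(-11) = -112/(3*(-16)*(-21)) + 469*(-1/11) = -112/1008 - 469/11 = -112*1/1008 - 469/11 = -⅑ - 469/11 = -4232/99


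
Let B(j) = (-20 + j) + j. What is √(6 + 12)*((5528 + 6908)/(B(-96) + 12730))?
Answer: 18654*√2/6259 ≈ 4.2149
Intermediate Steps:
B(j) = -20 + 2*j
√(6 + 12)*((5528 + 6908)/(B(-96) + 12730)) = √(6 + 12)*((5528 + 6908)/((-20 + 2*(-96)) + 12730)) = √18*(12436/((-20 - 192) + 12730)) = (3*√2)*(12436/(-212 + 12730)) = (3*√2)*(12436/12518) = (3*√2)*(12436*(1/12518)) = (3*√2)*(6218/6259) = 18654*√2/6259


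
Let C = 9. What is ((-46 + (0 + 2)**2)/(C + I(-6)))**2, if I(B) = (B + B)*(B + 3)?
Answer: 196/225 ≈ 0.87111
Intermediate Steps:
I(B) = 2*B*(3 + B) (I(B) = (2*B)*(3 + B) = 2*B*(3 + B))
((-46 + (0 + 2)**2)/(C + I(-6)))**2 = ((-46 + (0 + 2)**2)/(9 + 2*(-6)*(3 - 6)))**2 = ((-46 + 2**2)/(9 + 2*(-6)*(-3)))**2 = ((-46 + 4)/(9 + 36))**2 = (-42/45)**2 = (-42*1/45)**2 = (-14/15)**2 = 196/225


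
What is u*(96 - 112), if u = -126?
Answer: 2016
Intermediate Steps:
u*(96 - 112) = -126*(96 - 112) = -126*(-16) = 2016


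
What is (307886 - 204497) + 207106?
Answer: 310495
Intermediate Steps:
(307886 - 204497) + 207106 = 103389 + 207106 = 310495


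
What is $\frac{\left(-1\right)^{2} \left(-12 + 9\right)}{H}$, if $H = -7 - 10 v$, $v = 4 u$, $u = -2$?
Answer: $- \frac{3}{73} \approx -0.041096$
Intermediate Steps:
$v = -8$ ($v = 4 \left(-2\right) = -8$)
$H = 73$ ($H = -7 - -80 = -7 + 80 = 73$)
$\frac{\left(-1\right)^{2} \left(-12 + 9\right)}{H} = \frac{\left(-1\right)^{2} \left(-12 + 9\right)}{73} = 1 \left(-3\right) \frac{1}{73} = \left(-3\right) \frac{1}{73} = - \frac{3}{73}$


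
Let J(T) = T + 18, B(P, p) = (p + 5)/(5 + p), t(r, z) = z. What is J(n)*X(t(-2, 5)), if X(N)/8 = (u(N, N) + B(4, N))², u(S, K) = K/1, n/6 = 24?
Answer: 46656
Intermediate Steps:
n = 144 (n = 6*24 = 144)
u(S, K) = K (u(S, K) = K*1 = K)
B(P, p) = 1 (B(P, p) = (5 + p)/(5 + p) = 1)
J(T) = 18 + T
X(N) = 8*(1 + N)² (X(N) = 8*(N + 1)² = 8*(1 + N)²)
J(n)*X(t(-2, 5)) = (18 + 144)*(8*(1 + 5)²) = 162*(8*6²) = 162*(8*36) = 162*288 = 46656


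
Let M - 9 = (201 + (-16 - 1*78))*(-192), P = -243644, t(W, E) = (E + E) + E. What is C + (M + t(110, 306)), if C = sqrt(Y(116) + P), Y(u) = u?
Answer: -19617 + 2*I*sqrt(60882) ≈ -19617.0 + 493.49*I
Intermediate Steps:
t(W, E) = 3*E (t(W, E) = 2*E + E = 3*E)
M = -20535 (M = 9 + (201 + (-16 - 1*78))*(-192) = 9 + (201 + (-16 - 78))*(-192) = 9 + (201 - 94)*(-192) = 9 + 107*(-192) = 9 - 20544 = -20535)
C = 2*I*sqrt(60882) (C = sqrt(116 - 243644) = sqrt(-243528) = 2*I*sqrt(60882) ≈ 493.49*I)
C + (M + t(110, 306)) = 2*I*sqrt(60882) + (-20535 + 3*306) = 2*I*sqrt(60882) + (-20535 + 918) = 2*I*sqrt(60882) - 19617 = -19617 + 2*I*sqrt(60882)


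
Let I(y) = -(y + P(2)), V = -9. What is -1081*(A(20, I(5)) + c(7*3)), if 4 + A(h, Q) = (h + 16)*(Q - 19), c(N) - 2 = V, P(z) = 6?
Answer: 1179371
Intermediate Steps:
c(N) = -7 (c(N) = 2 - 9 = -7)
I(y) = -6 - y (I(y) = -(y + 6) = -(6 + y) = -6 - y)
A(h, Q) = -4 + (-19 + Q)*(16 + h) (A(h, Q) = -4 + (h + 16)*(Q - 19) = -4 + (16 + h)*(-19 + Q) = -4 + (-19 + Q)*(16 + h))
-1081*(A(20, I(5)) + c(7*3)) = -1081*((-308 - 19*20 + 16*(-6 - 1*5) + (-6 - 1*5)*20) - 7) = -1081*((-308 - 380 + 16*(-6 - 5) + (-6 - 5)*20) - 7) = -1081*((-308 - 380 + 16*(-11) - 11*20) - 7) = -1081*((-308 - 380 - 176 - 220) - 7) = -1081*(-1084 - 7) = -1081*(-1091) = 1179371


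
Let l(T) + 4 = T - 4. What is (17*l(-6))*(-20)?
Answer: 4760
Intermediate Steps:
l(T) = -8 + T (l(T) = -4 + (T - 4) = -4 + (-4 + T) = -8 + T)
(17*l(-6))*(-20) = (17*(-8 - 6))*(-20) = (17*(-14))*(-20) = -238*(-20) = 4760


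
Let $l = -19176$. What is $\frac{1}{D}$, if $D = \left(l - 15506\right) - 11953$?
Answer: $- \frac{1}{46635} \approx -2.1443 \cdot 10^{-5}$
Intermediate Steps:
$D = -46635$ ($D = \left(-19176 - 15506\right) - 11953 = -34682 - 11953 = -46635$)
$\frac{1}{D} = \frac{1}{-46635} = - \frac{1}{46635}$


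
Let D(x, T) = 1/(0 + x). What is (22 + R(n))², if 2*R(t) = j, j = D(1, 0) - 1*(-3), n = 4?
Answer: 576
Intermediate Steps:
D(x, T) = 1/x
j = 4 (j = 1/1 - 1*(-3) = 1 + 3 = 4)
R(t) = 2 (R(t) = (½)*4 = 2)
(22 + R(n))² = (22 + 2)² = 24² = 576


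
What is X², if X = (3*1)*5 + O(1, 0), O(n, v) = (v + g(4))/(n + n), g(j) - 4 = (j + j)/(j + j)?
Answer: 1225/4 ≈ 306.25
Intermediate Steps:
g(j) = 5 (g(j) = 4 + (j + j)/(j + j) = 4 + (2*j)/((2*j)) = 4 + (2*j)*(1/(2*j)) = 4 + 1 = 5)
O(n, v) = (5 + v)/(2*n) (O(n, v) = (v + 5)/(n + n) = (5 + v)/((2*n)) = (5 + v)*(1/(2*n)) = (5 + v)/(2*n))
X = 35/2 (X = (3*1)*5 + (½)*(5 + 0)/1 = 3*5 + (½)*1*5 = 15 + 5/2 = 35/2 ≈ 17.500)
X² = (35/2)² = 1225/4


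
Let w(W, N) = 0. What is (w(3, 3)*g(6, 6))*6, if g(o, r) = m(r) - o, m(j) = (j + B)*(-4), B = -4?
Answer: 0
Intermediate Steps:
m(j) = 16 - 4*j (m(j) = (j - 4)*(-4) = (-4 + j)*(-4) = 16 - 4*j)
g(o, r) = 16 - o - 4*r (g(o, r) = (16 - 4*r) - o = 16 - o - 4*r)
(w(3, 3)*g(6, 6))*6 = (0*(16 - 1*6 - 4*6))*6 = (0*(16 - 6 - 24))*6 = (0*(-14))*6 = 0*6 = 0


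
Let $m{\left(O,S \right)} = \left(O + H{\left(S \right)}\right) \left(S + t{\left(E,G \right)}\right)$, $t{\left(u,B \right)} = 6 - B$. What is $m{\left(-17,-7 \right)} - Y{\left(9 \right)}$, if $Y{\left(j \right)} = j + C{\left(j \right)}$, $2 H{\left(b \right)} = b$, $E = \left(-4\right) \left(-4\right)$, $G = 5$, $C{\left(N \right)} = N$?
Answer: $105$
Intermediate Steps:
$E = 16$
$H{\left(b \right)} = \frac{b}{2}$
$Y{\left(j \right)} = 2 j$ ($Y{\left(j \right)} = j + j = 2 j$)
$m{\left(O,S \right)} = \left(1 + S\right) \left(O + \frac{S}{2}\right)$ ($m{\left(O,S \right)} = \left(O + \frac{S}{2}\right) \left(S + \left(6 - 5\right)\right) = \left(O + \frac{S}{2}\right) \left(S + 1\right) = \left(O + \frac{S}{2}\right) \left(1 + S\right) = \left(1 + S\right) \left(O + \frac{S}{2}\right)$)
$m{\left(-17,-7 \right)} - Y{\left(9 \right)} = \left(-17 + \frac{1}{2} \left(-7\right) + \frac{\left(-7\right)^{2}}{2} - -119\right) - 2 \cdot 9 = \left(-17 - \frac{7}{2} + \frac{1}{2} \cdot 49 + 119\right) - 18 = \left(-17 - \frac{7}{2} + \frac{49}{2} + 119\right) - 18 = 123 - 18 = 105$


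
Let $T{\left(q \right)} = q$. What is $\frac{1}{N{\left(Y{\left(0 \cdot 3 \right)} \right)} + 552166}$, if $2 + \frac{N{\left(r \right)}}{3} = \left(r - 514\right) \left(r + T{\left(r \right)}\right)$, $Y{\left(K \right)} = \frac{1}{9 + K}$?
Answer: $\frac{27}{14899070} \approx 1.8122 \cdot 10^{-6}$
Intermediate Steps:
$N{\left(r \right)} = -6 + 6 r \left(-514 + r\right)$ ($N{\left(r \right)} = -6 + 3 \left(r - 514\right) \left(r + r\right) = -6 + 3 \left(-514 + r\right) 2 r = -6 + 3 \cdot 2 r \left(-514 + r\right) = -6 + 6 r \left(-514 + r\right)$)
$\frac{1}{N{\left(Y{\left(0 \cdot 3 \right)} \right)} + 552166} = \frac{1}{\left(-6 - \frac{3084}{9 + 0 \cdot 3} + 6 \left(\frac{1}{9 + 0 \cdot 3}\right)^{2}\right) + 552166} = \frac{1}{\left(-6 - \frac{3084}{9 + 0} + 6 \left(\frac{1}{9 + 0}\right)^{2}\right) + 552166} = \frac{1}{\left(-6 - \frac{3084}{9} + 6 \left(\frac{1}{9}\right)^{2}\right) + 552166} = \frac{1}{\left(-6 - \frac{1028}{3} + \frac{6}{81}\right) + 552166} = \frac{1}{\left(-6 - \frac{1028}{3} + 6 \cdot \frac{1}{81}\right) + 552166} = \frac{1}{\left(-6 - \frac{1028}{3} + \frac{2}{27}\right) + 552166} = \frac{1}{- \frac{9412}{27} + 552166} = \frac{1}{\frac{14899070}{27}} = \frac{27}{14899070}$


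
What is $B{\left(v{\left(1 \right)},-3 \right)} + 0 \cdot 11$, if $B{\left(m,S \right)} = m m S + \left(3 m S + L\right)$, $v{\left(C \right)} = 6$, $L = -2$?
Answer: $-164$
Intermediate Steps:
$B{\left(m,S \right)} = -2 + S m^{2} + 3 S m$ ($B{\left(m,S \right)} = m m S + \left(3 m S - 2\right) = m^{2} S + \left(3 S m - 2\right) = S m^{2} + \left(-2 + 3 S m\right) = -2 + S m^{2} + 3 S m$)
$B{\left(v{\left(1 \right)},-3 \right)} + 0 \cdot 11 = \left(-2 - 3 \cdot 6^{2} + 3 \left(-3\right) 6\right) + 0 \cdot 11 = \left(-2 - 108 - 54\right) + 0 = -164 + 0 = -164$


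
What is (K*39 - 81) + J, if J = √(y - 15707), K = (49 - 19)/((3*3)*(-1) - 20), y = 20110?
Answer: -3519/29 + √4403 ≈ -54.990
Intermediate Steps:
K = -30/29 (K = 30/(9*(-1) - 20) = 30/(-9 - 20) = 30/(-29) = 30*(-1/29) = -30/29 ≈ -1.0345)
J = √4403 (J = √(20110 - 15707) = √4403 ≈ 66.355)
(K*39 - 81) + J = (-30/29*39 - 81) + √4403 = (-1170/29 - 81) + √4403 = -3519/29 + √4403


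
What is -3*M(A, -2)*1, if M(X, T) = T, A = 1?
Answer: 6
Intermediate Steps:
-3*M(A, -2)*1 = -3*(-2)*1 = 6*1 = 6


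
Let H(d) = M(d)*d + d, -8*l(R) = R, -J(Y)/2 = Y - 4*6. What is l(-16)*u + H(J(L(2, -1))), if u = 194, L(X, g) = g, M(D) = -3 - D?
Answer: -2212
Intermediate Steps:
J(Y) = 48 - 2*Y (J(Y) = -2*(Y - 4*6) = -2*(Y - 24) = -2*(-24 + Y) = 48 - 2*Y)
l(R) = -R/8
H(d) = d + d*(-3 - d) (H(d) = (-3 - d)*d + d = d*(-3 - d) + d = d + d*(-3 - d))
l(-16)*u + H(J(L(2, -1))) = -1/8*(-16)*194 - (48 - 2*(-1))*(2 + (48 - 2*(-1))) = 2*194 - (48 + 2)*(2 + (48 + 2)) = 388 - 1*50*(2 + 50) = 388 - 1*50*52 = 388 - 2600 = -2212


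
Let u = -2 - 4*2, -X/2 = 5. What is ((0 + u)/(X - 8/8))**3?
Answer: 1000/1331 ≈ 0.75132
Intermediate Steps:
X = -10 (X = -2*5 = -10)
u = -10 (u = -2 - 8 = -10)
((0 + u)/(X - 8/8))**3 = ((0 - 10)/(-10 - 8/8))**3 = (-10/(-10 - 8*1/8))**3 = (-10/(-10 - 1))**3 = (-10/(-11))**3 = (-10*(-1/11))**3 = (10/11)**3 = 1000/1331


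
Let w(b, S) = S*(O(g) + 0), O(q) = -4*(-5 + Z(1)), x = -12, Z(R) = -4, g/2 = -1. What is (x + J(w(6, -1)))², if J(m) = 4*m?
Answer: 24336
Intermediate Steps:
g = -2 (g = 2*(-1) = -2)
O(q) = 36 (O(q) = -4*(-5 - 4) = -4*(-9) = 36)
w(b, S) = 36*S (w(b, S) = S*(36 + 0) = S*36 = 36*S)
(x + J(w(6, -1)))² = (-12 + 4*(36*(-1)))² = (-12 + 4*(-36))² = (-12 - 144)² = (-156)² = 24336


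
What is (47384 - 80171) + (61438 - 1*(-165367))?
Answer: 194018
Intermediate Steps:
(47384 - 80171) + (61438 - 1*(-165367)) = -32787 + (61438 + 165367) = -32787 + 226805 = 194018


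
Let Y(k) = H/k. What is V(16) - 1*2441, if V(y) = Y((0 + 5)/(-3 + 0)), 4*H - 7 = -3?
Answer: -12208/5 ≈ -2441.6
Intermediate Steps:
H = 1 (H = 7/4 + (¼)*(-3) = 7/4 - ¾ = 1)
Y(k) = 1/k
V(y) = -⅗ (V(y) = 1/((0 + 5)/(-3 + 0)) = 1/(5/(-3)) = 1/(5*(-⅓)) = 1/(-5/3) = -⅗)
V(16) - 1*2441 = -⅗ - 1*2441 = -⅗ - 2441 = -12208/5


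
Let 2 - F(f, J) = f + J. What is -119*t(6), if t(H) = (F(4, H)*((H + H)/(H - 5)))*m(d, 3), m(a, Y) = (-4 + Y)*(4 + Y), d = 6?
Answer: -79968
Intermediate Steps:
F(f, J) = 2 - J - f (F(f, J) = 2 - (f + J) = 2 - (J + f) = 2 + (-J - f) = 2 - J - f)
t(H) = -14*H*(-2 - H)/(-5 + H) (t(H) = ((2 - H - 1*4)*((H + H)/(H - 5)))*(-16 + 3²) = ((2 - H - 4)*((2*H)/(-5 + H)))*(-16 + 9) = ((-2 - H)*(2*H/(-5 + H)))*(-7) = (2*H*(-2 - H)/(-5 + H))*(-7) = -14*H*(-2 - H)/(-5 + H))
-119*t(6) = -1666*6*(2 + 6)/(-5 + 6) = -1666*6*8/1 = -1666*6*8 = -119*672 = -79968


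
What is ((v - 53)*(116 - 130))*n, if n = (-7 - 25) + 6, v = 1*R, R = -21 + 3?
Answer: -25844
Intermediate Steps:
R = -18
v = -18 (v = 1*(-18) = -18)
n = -26 (n = -32 + 6 = -26)
((v - 53)*(116 - 130))*n = ((-18 - 53)*(116 - 130))*(-26) = -71*(-14)*(-26) = 994*(-26) = -25844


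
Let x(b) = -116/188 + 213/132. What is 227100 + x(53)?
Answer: 469644861/2068 ≈ 2.2710e+5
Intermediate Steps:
x(b) = 2061/2068 (x(b) = -116*1/188 + 213*(1/132) = -29/47 + 71/44 = 2061/2068)
227100 + x(53) = 227100 + 2061/2068 = 469644861/2068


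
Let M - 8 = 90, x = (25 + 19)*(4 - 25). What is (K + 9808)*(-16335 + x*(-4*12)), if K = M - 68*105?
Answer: 77495022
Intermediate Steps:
x = -924 (x = 44*(-21) = -924)
M = 98 (M = 8 + 90 = 98)
K = -7042 (K = 98 - 68*105 = 98 - 7140 = -7042)
(K + 9808)*(-16335 + x*(-4*12)) = (-7042 + 9808)*(-16335 - (-3696)*12) = 2766*(-16335 - 924*(-48)) = 2766*(-16335 + 44352) = 2766*28017 = 77495022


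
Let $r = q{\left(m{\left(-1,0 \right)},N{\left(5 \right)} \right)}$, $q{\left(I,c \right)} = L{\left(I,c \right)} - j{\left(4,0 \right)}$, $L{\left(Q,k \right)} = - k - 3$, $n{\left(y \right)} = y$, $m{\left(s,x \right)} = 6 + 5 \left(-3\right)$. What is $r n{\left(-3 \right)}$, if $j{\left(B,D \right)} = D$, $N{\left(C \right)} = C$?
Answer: $24$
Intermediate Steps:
$m{\left(s,x \right)} = -9$ ($m{\left(s,x \right)} = 6 - 15 = -9$)
$L{\left(Q,k \right)} = -3 - k$
$q{\left(I,c \right)} = -3 - c$ ($q{\left(I,c \right)} = \left(-3 - c\right) - 0 = \left(-3 - c\right) + 0 = -3 - c$)
$r = -8$ ($r = -3 - 5 = -8$)
$r n{\left(-3 \right)} = \left(-8\right) \left(-3\right) = 24$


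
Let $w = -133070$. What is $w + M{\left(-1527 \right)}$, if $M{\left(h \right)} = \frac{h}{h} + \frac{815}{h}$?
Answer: $- \frac{203197178}{1527} \approx -1.3307 \cdot 10^{5}$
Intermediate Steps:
$M{\left(h \right)} = 1 + \frac{815}{h}$
$w + M{\left(-1527 \right)} = -133070 + \frac{815 - 1527}{-1527} = -133070 - - \frac{712}{1527} = -133070 + \frac{712}{1527} = - \frac{203197178}{1527}$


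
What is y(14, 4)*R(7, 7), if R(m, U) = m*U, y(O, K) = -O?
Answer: -686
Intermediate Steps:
R(m, U) = U*m
y(14, 4)*R(7, 7) = (-1*14)*(7*7) = -14*49 = -686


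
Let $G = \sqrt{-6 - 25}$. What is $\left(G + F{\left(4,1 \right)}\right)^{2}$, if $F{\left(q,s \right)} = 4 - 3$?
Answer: $\left(1 + i \sqrt{31}\right)^{2} \approx -30.0 + 11.136 i$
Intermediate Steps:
$F{\left(q,s \right)} = 1$ ($F{\left(q,s \right)} = 4 - 3 = 1$)
$G = i \sqrt{31}$ ($G = \sqrt{-31} = i \sqrt{31} \approx 5.5678 i$)
$\left(G + F{\left(4,1 \right)}\right)^{2} = \left(i \sqrt{31} + 1\right)^{2} = \left(1 + i \sqrt{31}\right)^{2}$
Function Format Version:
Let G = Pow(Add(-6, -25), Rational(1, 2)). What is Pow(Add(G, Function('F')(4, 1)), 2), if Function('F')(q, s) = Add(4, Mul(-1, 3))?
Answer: Pow(Add(1, Mul(I, Pow(31, Rational(1, 2)))), 2) ≈ Add(-30.000, Mul(11.136, I))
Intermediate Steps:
Function('F')(q, s) = 1 (Function('F')(q, s) = Add(4, -3) = 1)
G = Mul(I, Pow(31, Rational(1, 2))) (G = Pow(-31, Rational(1, 2)) = Mul(I, Pow(31, Rational(1, 2))) ≈ Mul(5.5678, I))
Pow(Add(G, Function('F')(4, 1)), 2) = Pow(Add(Mul(I, Pow(31, Rational(1, 2))), 1), 2) = Pow(Add(1, Mul(I, Pow(31, Rational(1, 2)))), 2)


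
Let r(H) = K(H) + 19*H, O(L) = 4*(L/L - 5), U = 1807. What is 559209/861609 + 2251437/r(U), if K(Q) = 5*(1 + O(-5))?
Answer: 93286464955/1405571482 ≈ 66.369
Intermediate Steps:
O(L) = -16 (O(L) = 4*(1 - 5) = 4*(-4) = -16)
K(Q) = -75 (K(Q) = 5*(1 - 16) = 5*(-15) = -75)
r(H) = -75 + 19*H
559209/861609 + 2251437/r(U) = 559209/861609 + 2251437/(-75 + 19*1807) = 559209*(1/861609) + 2251437/(-75 + 34333) = 26629/41029 + 2251437/34258 = 93286464955/1405571482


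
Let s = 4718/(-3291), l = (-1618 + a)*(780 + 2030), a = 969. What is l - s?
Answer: -6001759072/3291 ≈ -1.8237e+6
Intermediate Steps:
l = -1823690 (l = (-1618 + 969)*(780 + 2030) = -649*2810 = -1823690)
s = -4718/3291 (s = 4718*(-1/3291) = -4718/3291 ≈ -1.4336)
l - s = -1823690 - 1*(-4718/3291) = -1823690 + 4718/3291 = -6001759072/3291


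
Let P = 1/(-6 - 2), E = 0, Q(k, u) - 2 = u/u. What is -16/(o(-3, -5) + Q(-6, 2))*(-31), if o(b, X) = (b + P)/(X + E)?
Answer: 3968/29 ≈ 136.83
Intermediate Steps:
Q(k, u) = 3 (Q(k, u) = 2 + u/u = 2 + 1 = 3)
P = -⅛ (P = 1/(-8) = -⅛ ≈ -0.12500)
o(b, X) = (-⅛ + b)/X (o(b, X) = (b - ⅛)/(X + 0) = (-⅛ + b)/X)
-16/(o(-3, -5) + Q(-6, 2))*(-31) = -16/((-⅛ - 3)/(-5) + 3)*(-31) = -16/(-⅕*(-25/8) + 3)*(-31) = -16/(5/8 + 3)*(-31) = -16/29/8*(-31) = -16*8/29*(-31) = -128/29*(-31) = 3968/29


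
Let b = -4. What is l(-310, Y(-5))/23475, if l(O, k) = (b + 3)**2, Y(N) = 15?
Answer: 1/23475 ≈ 4.2599e-5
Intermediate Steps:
l(O, k) = 1 (l(O, k) = (-4 + 3)**2 = (-1)**2 = 1)
l(-310, Y(-5))/23475 = 1/23475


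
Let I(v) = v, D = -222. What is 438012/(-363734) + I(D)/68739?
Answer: -5031542636/4167118571 ≈ -1.2074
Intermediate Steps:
438012/(-363734) + I(D)/68739 = 438012/(-363734) - 222/68739 = 438012*(-1/363734) - 222*1/68739 = -219006/181867 - 74/22913 = -5031542636/4167118571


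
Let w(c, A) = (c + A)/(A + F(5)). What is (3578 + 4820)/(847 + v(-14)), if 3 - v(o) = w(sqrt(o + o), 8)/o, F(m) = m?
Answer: 59115319172/5983641323 - 764218*I*sqrt(7)/5983641323 ≈ 9.8795 - 0.00033791*I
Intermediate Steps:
w(c, A) = (A + c)/(5 + A) (w(c, A) = (c + A)/(A + 5) = (A + c)/(5 + A))
v(o) = 3 - (8/13 + sqrt(2)*sqrt(o)/13)/o (v(o) = 3 - (8 + sqrt(o + o))/(5 + 8)/o = 3 - (8 + sqrt(2*o))/13/o = 3 - (8 + sqrt(2)*sqrt(o))/13/o = 3 - (8/13 + sqrt(2)*sqrt(o)/13)/o)
(3578 + 4820)/(847 + v(-14)) = (3578 + 4820)/(847 + (1/13)*(-8 + 39*(-14) - sqrt(2)*sqrt(-14))/(-14)) = 8398/(847 + (1/13)*(-1/14)*(-8 - 546 - sqrt(2)*I*sqrt(14))) = 8398/(847 + (1/13)*(-1/14)*(-8 - 546 - 2*I*sqrt(7))) = 8398/(847 + (1/13)*(-1/14)*(-554 - 2*I*sqrt(7))) = 8398/(847 + (277/91 + I*sqrt(7)/91)) = 8398/(77354/91 + I*sqrt(7)/91)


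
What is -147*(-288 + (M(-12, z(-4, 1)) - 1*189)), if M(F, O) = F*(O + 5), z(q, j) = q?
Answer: 71883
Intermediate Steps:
M(F, O) = F*(5 + O)
-147*(-288 + (M(-12, z(-4, 1)) - 1*189)) = -147*(-288 + (-12*(5 - 4) - 1*189)) = -147*(-288 + (-12*1 - 189)) = -147*(-288 + (-12 - 189)) = -147*(-288 - 201) = -147*(-489) = 71883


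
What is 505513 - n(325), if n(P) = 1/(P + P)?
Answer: 328583449/650 ≈ 5.0551e+5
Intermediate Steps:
n(P) = 1/(2*P)
505513 - n(325) = 505513 - 1/(2*325) = 505513 - 1*1/650 = 505513 - 1/650 = 328583449/650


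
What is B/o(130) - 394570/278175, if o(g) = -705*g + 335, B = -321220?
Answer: 2133008558/1016062005 ≈ 2.0993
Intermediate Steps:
o(g) = 335 - 705*g
B/o(130) - 394570/278175 = -321220/(335 - 705*130) - 394570/278175 = -321220/(335 - 91650) - 394570*1/278175 = -321220/(-91315) - 78914/55635 = -321220*(-1/91315) - 78914/55635 = 64244/18263 - 78914/55635 = 2133008558/1016062005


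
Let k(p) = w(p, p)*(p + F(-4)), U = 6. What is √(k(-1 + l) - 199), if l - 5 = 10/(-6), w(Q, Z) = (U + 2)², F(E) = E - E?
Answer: I*√447/3 ≈ 7.0475*I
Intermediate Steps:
F(E) = 0
w(Q, Z) = 64 (w(Q, Z) = (6 + 2)² = 8² = 64)
l = 10/3 (l = 5 + 10/(-6) = 5 + 10*(-⅙) = 5 - 5/3 = 10/3 ≈ 3.3333)
k(p) = 64*p (k(p) = 64*(p + 0) = 64*p)
√(k(-1 + l) - 199) = √(64*(-1 + 10/3) - 199) = √(64*(7/3) - 199) = √(448/3 - 199) = √(-149/3) = I*√447/3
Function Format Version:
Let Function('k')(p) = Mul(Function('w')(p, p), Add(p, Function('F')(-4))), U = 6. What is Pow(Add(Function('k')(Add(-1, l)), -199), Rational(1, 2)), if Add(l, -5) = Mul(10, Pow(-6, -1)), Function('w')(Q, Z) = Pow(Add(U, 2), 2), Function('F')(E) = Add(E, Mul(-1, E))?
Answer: Mul(Rational(1, 3), I, Pow(447, Rational(1, 2))) ≈ Mul(7.0475, I)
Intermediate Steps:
Function('F')(E) = 0
Function('w')(Q, Z) = 64 (Function('w')(Q, Z) = Pow(Add(6, 2), 2) = Pow(8, 2) = 64)
l = Rational(10, 3) (l = Add(5, Mul(10, Pow(-6, -1))) = Add(5, Mul(10, Rational(-1, 6))) = Add(5, Rational(-5, 3)) = Rational(10, 3) ≈ 3.3333)
Function('k')(p) = Mul(64, p) (Function('k')(p) = Mul(64, Add(p, 0)) = Mul(64, p))
Pow(Add(Function('k')(Add(-1, l)), -199), Rational(1, 2)) = Pow(Add(Mul(64, Add(-1, Rational(10, 3))), -199), Rational(1, 2)) = Pow(Add(Mul(64, Rational(7, 3)), -199), Rational(1, 2)) = Pow(Add(Rational(448, 3), -199), Rational(1, 2)) = Pow(Rational(-149, 3), Rational(1, 2)) = Mul(Rational(1, 3), I, Pow(447, Rational(1, 2)))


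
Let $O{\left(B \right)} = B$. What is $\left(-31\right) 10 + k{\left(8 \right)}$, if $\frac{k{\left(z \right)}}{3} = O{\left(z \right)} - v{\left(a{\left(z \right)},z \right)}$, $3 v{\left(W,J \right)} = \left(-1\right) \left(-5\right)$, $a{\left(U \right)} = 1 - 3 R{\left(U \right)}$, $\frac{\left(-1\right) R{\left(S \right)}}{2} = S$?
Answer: $-291$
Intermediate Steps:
$R{\left(S \right)} = - 2 S$
$a{\left(U \right)} = 1 + 6 U$ ($a{\left(U \right)} = 1 - 3 \left(- 2 U\right) = 1 + 6 U$)
$v{\left(W,J \right)} = \frac{5}{3}$ ($v{\left(W,J \right)} = \frac{\left(-1\right) \left(-5\right)}{3} = \frac{1}{3} \cdot 5 = \frac{5}{3}$)
$k{\left(z \right)} = -5 + 3 z$ ($k{\left(z \right)} = 3 \left(z - \frac{5}{3}\right) = 3 \left(- \frac{5}{3} + z\right) = -5 + 3 z$)
$\left(-31\right) 10 + k{\left(8 \right)} = \left(-31\right) 10 + \left(-5 + 3 \cdot 8\right) = -310 + \left(-5 + 24\right) = -310 + 19 = -291$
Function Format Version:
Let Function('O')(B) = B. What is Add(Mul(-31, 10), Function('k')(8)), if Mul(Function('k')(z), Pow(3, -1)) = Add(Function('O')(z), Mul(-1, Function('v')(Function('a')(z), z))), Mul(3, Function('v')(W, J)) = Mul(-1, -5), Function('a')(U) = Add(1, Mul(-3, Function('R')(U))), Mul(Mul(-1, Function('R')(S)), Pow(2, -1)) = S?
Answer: -291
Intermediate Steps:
Function('R')(S) = Mul(-2, S)
Function('a')(U) = Add(1, Mul(6, U)) (Function('a')(U) = Add(1, Mul(-3, Mul(-2, U))) = Add(1, Mul(6, U)))
Function('v')(W, J) = Rational(5, 3) (Function('v')(W, J) = Mul(Rational(1, 3), Mul(-1, -5)) = Mul(Rational(1, 3), 5) = Rational(5, 3))
Function('k')(z) = Add(-5, Mul(3, z)) (Function('k')(z) = Mul(3, Add(z, Mul(-1, Rational(5, 3)))) = Mul(3, Add(z, Rational(-5, 3))) = Mul(3, Add(Rational(-5, 3), z)) = Add(-5, Mul(3, z)))
Add(Mul(-31, 10), Function('k')(8)) = Add(Mul(-31, 10), Add(-5, Mul(3, 8))) = Add(-310, Add(-5, 24)) = Add(-310, 19) = -291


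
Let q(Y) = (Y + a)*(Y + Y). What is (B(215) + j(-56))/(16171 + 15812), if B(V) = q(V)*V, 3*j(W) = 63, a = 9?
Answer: 2958403/4569 ≈ 647.49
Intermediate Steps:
q(Y) = 2*Y*(9 + Y) (q(Y) = (Y + 9)*(Y + Y) = (9 + Y)*(2*Y) = 2*Y*(9 + Y))
j(W) = 21 (j(W) = (⅓)*63 = 21)
B(V) = 2*V²*(9 + V) (B(V) = (2*V*(9 + V))*V = 2*V²*(9 + V))
(B(215) + j(-56))/(16171 + 15812) = (2*215²*(9 + 215) + 21)/(16171 + 15812) = (2*46225*224 + 21)/31983 = (20708800 + 21)*(1/31983) = 20708821*(1/31983) = 2958403/4569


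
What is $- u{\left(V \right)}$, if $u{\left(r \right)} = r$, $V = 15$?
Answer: $-15$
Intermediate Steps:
$- u{\left(V \right)} = \left(-1\right) 15 = -15$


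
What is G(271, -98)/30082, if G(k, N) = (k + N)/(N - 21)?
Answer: -173/3579758 ≈ -4.8327e-5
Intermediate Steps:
G(k, N) = (N + k)/(-21 + N)
G(271, -98)/30082 = ((-98 + 271)/(-21 - 98))/30082 = (173/(-119))*(1/30082) = -1/119*173*(1/30082) = -173/119*1/30082 = -173/3579758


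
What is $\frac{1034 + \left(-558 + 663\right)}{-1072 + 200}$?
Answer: $- \frac{1139}{872} \approx -1.3062$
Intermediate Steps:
$\frac{1034 + \left(-558 + 663\right)}{-1072 + 200} = \frac{1034 + 105}{-872} = 1139 \left(- \frac{1}{872}\right) = - \frac{1139}{872}$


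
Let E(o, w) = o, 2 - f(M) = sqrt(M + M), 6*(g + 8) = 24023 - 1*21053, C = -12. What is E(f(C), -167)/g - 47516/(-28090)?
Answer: 11598236/6839915 - 2*I*sqrt(6)/487 ≈ 1.6957 - 0.01006*I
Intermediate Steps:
g = 487 (g = -8 + (24023 - 1*21053)/6 = -8 + (24023 - 21053)/6 = -8 + (1/6)*2970 = -8 + 495 = 487)
f(M) = 2 - sqrt(2)*sqrt(M) (f(M) = 2 - sqrt(M + M) = 2 - sqrt(2*M) = 2 - sqrt(2)*sqrt(M))
E(f(C), -167)/g - 47516/(-28090) = (2 - sqrt(2)*sqrt(-12))/487 - 47516/(-28090) = (2 - sqrt(2)*2*I*sqrt(3))*(1/487) - 47516*(-1/28090) = (2 - 2*I*sqrt(6))*(1/487) + 23758/14045 = (2/487 - 2*I*sqrt(6)/487) + 23758/14045 = 11598236/6839915 - 2*I*sqrt(6)/487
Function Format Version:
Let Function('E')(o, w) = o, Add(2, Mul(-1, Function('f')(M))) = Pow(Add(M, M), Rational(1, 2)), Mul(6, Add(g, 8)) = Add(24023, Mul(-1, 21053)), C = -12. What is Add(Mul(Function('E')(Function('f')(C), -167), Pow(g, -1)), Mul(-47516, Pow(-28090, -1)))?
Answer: Add(Rational(11598236, 6839915), Mul(Rational(-2, 487), I, Pow(6, Rational(1, 2)))) ≈ Add(1.6957, Mul(-0.010060, I))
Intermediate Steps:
g = 487 (g = Add(-8, Mul(Rational(1, 6), Add(24023, Mul(-1, 21053)))) = Add(-8, Mul(Rational(1, 6), Add(24023, -21053))) = Add(-8, Mul(Rational(1, 6), 2970)) = Add(-8, 495) = 487)
Function('f')(M) = Add(2, Mul(-1, Pow(2, Rational(1, 2)), Pow(M, Rational(1, 2)))) (Function('f')(M) = Add(2, Mul(-1, Pow(Add(M, M), Rational(1, 2)))) = Add(2, Mul(-1, Pow(Mul(2, M), Rational(1, 2)))) = Add(2, Mul(-1, Mul(Pow(2, Rational(1, 2)), Pow(M, Rational(1, 2))))) = Add(2, Mul(-1, Pow(2, Rational(1, 2)), Pow(M, Rational(1, 2)))))
Add(Mul(Function('E')(Function('f')(C), -167), Pow(g, -1)), Mul(-47516, Pow(-28090, -1))) = Add(Mul(Add(2, Mul(-1, Pow(2, Rational(1, 2)), Pow(-12, Rational(1, 2)))), Pow(487, -1)), Mul(-47516, Pow(-28090, -1))) = Add(Mul(Add(2, Mul(-1, Pow(2, Rational(1, 2)), Mul(2, I, Pow(3, Rational(1, 2))))), Rational(1, 487)), Mul(-47516, Rational(-1, 28090))) = Add(Mul(Add(2, Mul(-2, I, Pow(6, Rational(1, 2)))), Rational(1, 487)), Rational(23758, 14045)) = Add(Add(Rational(2, 487), Mul(Rational(-2, 487), I, Pow(6, Rational(1, 2)))), Rational(23758, 14045)) = Add(Rational(11598236, 6839915), Mul(Rational(-2, 487), I, Pow(6, Rational(1, 2))))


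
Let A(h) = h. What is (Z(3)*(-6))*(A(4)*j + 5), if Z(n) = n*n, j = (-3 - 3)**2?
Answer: -8046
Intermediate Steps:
j = 36 (j = (-6)**2 = 36)
Z(n) = n**2
(Z(3)*(-6))*(A(4)*j + 5) = (3**2*(-6))*(4*36 + 5) = (9*(-6))*(144 + 5) = -54*149 = -8046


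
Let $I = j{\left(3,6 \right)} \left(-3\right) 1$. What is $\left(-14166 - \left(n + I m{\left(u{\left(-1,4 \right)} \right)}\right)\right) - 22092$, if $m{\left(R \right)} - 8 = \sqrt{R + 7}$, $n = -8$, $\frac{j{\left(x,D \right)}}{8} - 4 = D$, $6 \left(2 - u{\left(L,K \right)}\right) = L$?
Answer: $-34330 + 40 \sqrt{330} \approx -33603.0$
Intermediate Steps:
$u{\left(L,K \right)} = 2 - \frac{L}{6}$
$j{\left(x,D \right)} = 32 + 8 D$
$m{\left(R \right)} = 8 + \sqrt{7 + R}$ ($m{\left(R \right)} = 8 + \sqrt{R + 7} = 8 + \sqrt{7 + R}$)
$I = -240$ ($I = \left(32 + 8 \cdot 6\right) \left(-3\right) 1 = \left(32 + 48\right) \left(-3\right) 1 = 80 \left(-3\right) 1 = \left(-240\right) 1 = -240$)
$\left(-14166 - \left(n + I m{\left(u{\left(-1,4 \right)} \right)}\right)\right) - 22092 = \left(-14166 - \left(-8 - 240 \left(8 + \sqrt{7 + \left(2 - - \frac{1}{6}\right)}\right)\right)\right) - 22092 = \left(-14166 - \left(-8 - 240 \left(8 + \sqrt{7 + \left(2 + \frac{1}{6}\right)}\right)\right)\right) - 22092 = \left(-14166 - \left(-8 - 240 \left(8 + \sqrt{7 + \frac{13}{6}}\right)\right)\right) - 22092 = \left(-14166 - \left(-8 - 240 \left(8 + \sqrt{\frac{55}{6}}\right)\right)\right) - 22092 = \left(-14166 - \left(-8 - 240 \left(8 + \frac{\sqrt{330}}{6}\right)\right)\right) - 22092 = \left(-14166 - \left(-8 - \left(1920 + 40 \sqrt{330}\right)\right)\right) - 22092 = \left(-14166 - \left(-1928 - 40 \sqrt{330}\right)\right) - 22092 = \left(-14166 + \left(1928 + 40 \sqrt{330}\right)\right) - 22092 = \left(-12238 + 40 \sqrt{330}\right) - 22092 = -34330 + 40 \sqrt{330}$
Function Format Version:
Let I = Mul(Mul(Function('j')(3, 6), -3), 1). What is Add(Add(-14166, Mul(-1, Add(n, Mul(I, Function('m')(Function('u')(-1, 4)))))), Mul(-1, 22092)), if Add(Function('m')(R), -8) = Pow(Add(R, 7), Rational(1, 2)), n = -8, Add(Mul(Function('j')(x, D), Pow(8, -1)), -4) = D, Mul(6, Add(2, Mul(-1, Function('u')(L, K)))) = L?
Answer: Add(-34330, Mul(40, Pow(330, Rational(1, 2)))) ≈ -33603.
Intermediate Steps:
Function('u')(L, K) = Add(2, Mul(Rational(-1, 6), L))
Function('j')(x, D) = Add(32, Mul(8, D))
Function('m')(R) = Add(8, Pow(Add(7, R), Rational(1, 2))) (Function('m')(R) = Add(8, Pow(Add(R, 7), Rational(1, 2))) = Add(8, Pow(Add(7, R), Rational(1, 2))))
I = -240 (I = Mul(Mul(Add(32, Mul(8, 6)), -3), 1) = Mul(Mul(Add(32, 48), -3), 1) = Mul(Mul(80, -3), 1) = Mul(-240, 1) = -240)
Add(Add(-14166, Mul(-1, Add(n, Mul(I, Function('m')(Function('u')(-1, 4)))))), Mul(-1, 22092)) = Add(Add(-14166, Mul(-1, Add(-8, Mul(-240, Add(8, Pow(Add(7, Add(2, Mul(Rational(-1, 6), -1))), Rational(1, 2))))))), Mul(-1, 22092)) = Add(Add(-14166, Mul(-1, Add(-8, Mul(-240, Add(8, Pow(Add(7, Add(2, Rational(1, 6))), Rational(1, 2))))))), -22092) = Add(Add(-14166, Mul(-1, Add(-8, Mul(-240, Add(8, Pow(Add(7, Rational(13, 6)), Rational(1, 2))))))), -22092) = Add(Add(-14166, Mul(-1, Add(-8, Mul(-240, Add(8, Pow(Rational(55, 6), Rational(1, 2))))))), -22092) = Add(Add(-14166, Mul(-1, Add(-8, Mul(-240, Add(8, Mul(Rational(1, 6), Pow(330, Rational(1, 2)))))))), -22092) = Add(Add(-14166, Mul(-1, Add(-8, Add(-1920, Mul(-40, Pow(330, Rational(1, 2))))))), -22092) = Add(Add(-14166, Mul(-1, Add(-1928, Mul(-40, Pow(330, Rational(1, 2)))))), -22092) = Add(Add(-14166, Add(1928, Mul(40, Pow(330, Rational(1, 2))))), -22092) = Add(Add(-12238, Mul(40, Pow(330, Rational(1, 2)))), -22092) = Add(-34330, Mul(40, Pow(330, Rational(1, 2))))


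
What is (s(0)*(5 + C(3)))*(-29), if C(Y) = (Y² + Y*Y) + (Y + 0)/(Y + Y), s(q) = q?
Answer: 0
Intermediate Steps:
C(Y) = ½ + 2*Y² (C(Y) = (Y² + Y²) + Y/((2*Y)) = 2*Y² + Y*(1/(2*Y)) = 2*Y² + ½ = ½ + 2*Y²)
(s(0)*(5 + C(3)))*(-29) = (0*(5 + (½ + 2*3²)))*(-29) = (0*(5 + (½ + 2*9)))*(-29) = (0*(5 + (½ + 18)))*(-29) = (0*(5 + 37/2))*(-29) = (0*(47/2))*(-29) = 0*(-29) = 0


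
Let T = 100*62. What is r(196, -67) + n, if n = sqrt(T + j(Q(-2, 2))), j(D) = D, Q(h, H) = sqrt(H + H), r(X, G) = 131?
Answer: 131 + sqrt(6202) ≈ 209.75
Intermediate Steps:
Q(h, H) = sqrt(2)*sqrt(H) (Q(h, H) = sqrt(2*H) = sqrt(2)*sqrt(H))
T = 6200
n = sqrt(6202) (n = sqrt(6200 + sqrt(2)*sqrt(2)) = sqrt(6200 + 2) = sqrt(6202) ≈ 78.753)
r(196, -67) + n = 131 + sqrt(6202)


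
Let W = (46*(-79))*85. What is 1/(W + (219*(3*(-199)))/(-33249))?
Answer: -11083/3423384289 ≈ -3.2374e-6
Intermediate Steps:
W = -308890 (W = -3634*85 = -308890)
1/(W + (219*(3*(-199)))/(-33249)) = 1/(-308890 + (219*(3*(-199)))/(-33249)) = 1/(-308890 + (219*(-597))*(-1/33249)) = 1/(-308890 - 130743*(-1/33249)) = 1/(-308890 + 43581/11083) = 1/(-3423384289/11083) = -11083/3423384289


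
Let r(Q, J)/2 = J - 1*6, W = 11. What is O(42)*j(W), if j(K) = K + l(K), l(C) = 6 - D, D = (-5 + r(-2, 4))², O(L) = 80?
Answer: -5120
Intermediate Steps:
r(Q, J) = -12 + 2*J (r(Q, J) = 2*(J - 1*6) = 2*(J - 6) = 2*(-6 + J) = -12 + 2*J)
D = 81 (D = (-5 + (-12 + 2*4))² = (-5 + (-12 + 8))² = (-5 - 4)² = (-9)² = 81)
l(C) = -75 (l(C) = 6 - 1*81 = 6 - 81 = -75)
j(K) = -75 + K (j(K) = K - 75 = -75 + K)
O(42)*j(W) = 80*(-75 + 11) = 80*(-64) = -5120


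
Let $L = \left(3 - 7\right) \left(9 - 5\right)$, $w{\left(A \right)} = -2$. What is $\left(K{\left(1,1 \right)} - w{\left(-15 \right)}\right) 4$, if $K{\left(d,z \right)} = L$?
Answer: $-56$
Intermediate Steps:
$L = -16$ ($L = \left(-4\right) 4 = -16$)
$K{\left(d,z \right)} = -16$
$\left(K{\left(1,1 \right)} - w{\left(-15 \right)}\right) 4 = \left(-16 - -2\right) 4 = \left(-16 + 2\right) 4 = \left(-14\right) 4 = -56$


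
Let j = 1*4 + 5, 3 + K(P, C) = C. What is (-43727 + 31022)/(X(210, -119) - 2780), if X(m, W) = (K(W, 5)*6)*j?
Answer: 12705/2672 ≈ 4.7549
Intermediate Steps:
K(P, C) = -3 + C
j = 9 (j = 4 + 5 = 9)
X(m, W) = 108 (X(m, W) = ((-3 + 5)*6)*9 = (2*6)*9 = 12*9 = 108)
(-43727 + 31022)/(X(210, -119) - 2780) = (-43727 + 31022)/(108 - 2780) = -12705/(-2672) = -12705*(-1/2672) = 12705/2672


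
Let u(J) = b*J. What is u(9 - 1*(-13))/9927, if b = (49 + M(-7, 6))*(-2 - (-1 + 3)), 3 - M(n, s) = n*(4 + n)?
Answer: -2728/9927 ≈ -0.27481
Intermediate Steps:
M(n, s) = 3 - n*(4 + n)
b = -124 (b = (49 + (3 - 1*(-7)**2 - 4*(-7)))*(-2 - (-1 + 3)) = (49 + (3 - 1*49 + 28))*(-2 - 1*2) = (49 + (3 - 49 + 28))*(-2 - 2) = (49 - 18)*(-4) = 31*(-4) = -124)
u(J) = -124*J
u(9 - 1*(-13))/9927 = -124*(9 - 1*(-13))/9927 = -124*(9 + 13)*(1/9927) = -124*22*(1/9927) = -2728*1/9927 = -2728/9927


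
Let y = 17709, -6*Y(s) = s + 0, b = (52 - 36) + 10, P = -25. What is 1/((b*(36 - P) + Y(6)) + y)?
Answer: 1/19294 ≈ 5.1830e-5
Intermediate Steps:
b = 26 (b = 16 + 10 = 26)
Y(s) = -s/6 (Y(s) = -(s + 0)/6 = -s/6)
1/((b*(36 - P) + Y(6)) + y) = 1/((26*(36 - 1*(-25)) - 1/6*6) + 17709) = 1/((26*(36 + 25) - 1) + 17709) = 1/((26*61 - 1) + 17709) = 1/((1586 - 1) + 17709) = 1/(1585 + 17709) = 1/19294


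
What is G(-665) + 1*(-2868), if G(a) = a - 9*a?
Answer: 2452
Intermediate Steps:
G(a) = -8*a
G(-665) + 1*(-2868) = -8*(-665) + 1*(-2868) = 5320 - 2868 = 2452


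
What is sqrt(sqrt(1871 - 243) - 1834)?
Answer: sqrt(-1834 + 2*sqrt(407)) ≈ 42.352*I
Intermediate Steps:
sqrt(sqrt(1871 - 243) - 1834) = sqrt(sqrt(1628) - 1834) = sqrt(2*sqrt(407) - 1834) = sqrt(-1834 + 2*sqrt(407))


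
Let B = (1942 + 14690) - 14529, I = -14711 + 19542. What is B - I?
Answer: -2728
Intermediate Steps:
I = 4831
B = 2103 (B = 16632 - 14529 = 2103)
B - I = 2103 - 1*4831 = 2103 - 4831 = -2728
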